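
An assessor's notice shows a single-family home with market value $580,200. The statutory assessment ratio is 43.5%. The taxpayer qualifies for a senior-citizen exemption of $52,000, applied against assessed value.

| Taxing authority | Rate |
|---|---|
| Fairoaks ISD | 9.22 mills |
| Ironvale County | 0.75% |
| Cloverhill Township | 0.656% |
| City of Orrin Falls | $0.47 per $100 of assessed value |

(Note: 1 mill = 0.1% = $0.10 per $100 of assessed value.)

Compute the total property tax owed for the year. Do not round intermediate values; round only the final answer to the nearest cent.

$5,606.83

Assessed value = $580,200 × 0.435 = $252,387
Taxable value = $252,387 − $52,000 = $200,387
Fairoaks ISD: $200,387 × 0.00922 = $1,847.56814
Ironvale County: $200,387 × 0.0075 = $1,502.9025
Cloverhill Township: $200,387 × 0.00656 = $1,314.53872
City of Orrin Falls: $200,387 × 0.0047 = $941.8189
Total = $5,606.82826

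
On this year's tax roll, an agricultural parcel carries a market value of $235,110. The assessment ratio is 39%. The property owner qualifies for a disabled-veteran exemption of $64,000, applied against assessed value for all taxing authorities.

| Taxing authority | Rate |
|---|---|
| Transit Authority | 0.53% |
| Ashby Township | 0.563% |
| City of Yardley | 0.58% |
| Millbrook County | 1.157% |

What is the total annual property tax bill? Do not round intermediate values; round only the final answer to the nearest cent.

Assessed value = $235,110 × 0.39 = $91,692.9
Taxable value = $91,692.9 − $64,000 = $27,692.9
Transit Authority: $27,692.9 × 0.0053 = $146.77237
Ashby Township: $27,692.9 × 0.00563 = $155.911027
City of Yardley: $27,692.9 × 0.0058 = $160.61882
Millbrook County: $27,692.9 × 0.01157 = $320.406853
Total = $146.77237 + $155.911027 + $160.61882 + $320.406853 = $783.70907

$783.71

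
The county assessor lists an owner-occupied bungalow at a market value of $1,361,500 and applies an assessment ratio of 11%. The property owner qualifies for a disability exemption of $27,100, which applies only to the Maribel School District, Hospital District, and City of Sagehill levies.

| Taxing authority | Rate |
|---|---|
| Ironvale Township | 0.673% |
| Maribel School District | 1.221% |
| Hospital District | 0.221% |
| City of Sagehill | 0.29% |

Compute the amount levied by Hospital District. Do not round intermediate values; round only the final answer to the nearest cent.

$271.09

Assessed value = $1,361,500 × 0.11 = $149,765
Hospital District taxable value = $149,765 − $27,100 = $122,665
Hospital District levy = $122,665 × 0.00221 = $271.08965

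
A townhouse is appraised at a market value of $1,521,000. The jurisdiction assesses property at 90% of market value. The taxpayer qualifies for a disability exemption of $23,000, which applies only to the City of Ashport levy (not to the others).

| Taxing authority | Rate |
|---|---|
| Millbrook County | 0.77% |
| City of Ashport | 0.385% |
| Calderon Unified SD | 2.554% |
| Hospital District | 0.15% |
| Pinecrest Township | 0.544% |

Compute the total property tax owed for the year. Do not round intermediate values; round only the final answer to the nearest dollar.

Assessed value = $1,521,000 × 0.9 = $1,368,900
Millbrook County: $1,368,900 × 0.0077 = $10,540.53
City of Ashport: ($1,368,900 − $23,000) × 0.00385 = $1,345,900 × 0.00385 = $5,181.715
Calderon Unified SD: $1,368,900 × 0.02554 = $34,961.706
Hospital District: $1,368,900 × 0.0015 = $2,053.35
Pinecrest Township: $1,368,900 × 0.00544 = $7,446.816
Total = $60,184.117

$60,184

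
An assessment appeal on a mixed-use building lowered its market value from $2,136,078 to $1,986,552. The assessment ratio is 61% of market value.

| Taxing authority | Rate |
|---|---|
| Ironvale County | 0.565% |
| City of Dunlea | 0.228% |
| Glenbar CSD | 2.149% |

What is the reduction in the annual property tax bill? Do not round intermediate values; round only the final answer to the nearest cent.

Old assessed value = $2,136,078 × 0.61 = $1,303,007.58
New assessed value = $1,986,552 × 0.61 = $1,211,796.72
Combined rate = 0.00565 + 0.00228 + 0.02149 = 0.02942
Old tax = $1,303,007.58 × 0.02942 = $38,334.4830036
New tax = $1,211,796.72 × 0.02942 = $35,651.0595024
Reduction = $38,334.4830036 − $35,651.0595024 = $2,683.4235012

$2,683.42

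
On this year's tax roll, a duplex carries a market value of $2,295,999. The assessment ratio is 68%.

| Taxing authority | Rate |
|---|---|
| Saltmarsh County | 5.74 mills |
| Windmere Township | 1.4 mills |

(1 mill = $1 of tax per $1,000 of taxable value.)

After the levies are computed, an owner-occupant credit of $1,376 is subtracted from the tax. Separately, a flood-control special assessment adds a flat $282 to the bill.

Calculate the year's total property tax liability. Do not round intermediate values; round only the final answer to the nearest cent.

$10,053.53

Assessed value = $2,295,999 × 0.68 = $1,561,279.32
Saltmarsh County: $1,561,279.32 × 0.00574 = $8,961.7432968
Windmere Township: $1,561,279.32 × 0.0014 = $2,185.791048
Levies subtotal = $11,147.5343448
After credit = $11,147.5343448 − $1,376 = $9,771.5343448
Total = $9,771.5343448 + $282 = $10,053.5343448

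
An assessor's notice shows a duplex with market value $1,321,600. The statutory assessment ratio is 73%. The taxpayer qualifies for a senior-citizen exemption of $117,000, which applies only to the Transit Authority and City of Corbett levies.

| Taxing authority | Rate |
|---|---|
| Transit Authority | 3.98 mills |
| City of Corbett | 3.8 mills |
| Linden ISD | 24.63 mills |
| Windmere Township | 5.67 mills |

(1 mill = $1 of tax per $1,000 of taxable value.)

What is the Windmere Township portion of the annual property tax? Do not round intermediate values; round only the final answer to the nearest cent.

$5,470.23

Assessed value = $1,321,600 × 0.73 = $964,768
Windmere Township taxable value = $964,768 (exemption does not apply)
Windmere Township levy = $964,768 × 0.00567 = $5,470.23456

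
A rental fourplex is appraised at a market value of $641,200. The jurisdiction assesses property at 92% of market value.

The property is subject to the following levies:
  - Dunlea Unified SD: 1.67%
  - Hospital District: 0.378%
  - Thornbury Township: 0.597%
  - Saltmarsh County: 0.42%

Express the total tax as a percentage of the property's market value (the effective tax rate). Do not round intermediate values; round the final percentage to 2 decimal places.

Assessed value = $641,200 × 0.92 = $589,904
Dunlea Unified SD: $589,904 × 0.0167 = $9,851.3968
Hospital District: $589,904 × 0.00378 = $2,229.83712
Thornbury Township: $589,904 × 0.00597 = $3,521.72688
Saltmarsh County: $589,904 × 0.0042 = $2,477.5968
Total tax = $18,080.5576
Effective rate = $18,080.5576 ÷ $641,200 = 2.82% of market value

2.82%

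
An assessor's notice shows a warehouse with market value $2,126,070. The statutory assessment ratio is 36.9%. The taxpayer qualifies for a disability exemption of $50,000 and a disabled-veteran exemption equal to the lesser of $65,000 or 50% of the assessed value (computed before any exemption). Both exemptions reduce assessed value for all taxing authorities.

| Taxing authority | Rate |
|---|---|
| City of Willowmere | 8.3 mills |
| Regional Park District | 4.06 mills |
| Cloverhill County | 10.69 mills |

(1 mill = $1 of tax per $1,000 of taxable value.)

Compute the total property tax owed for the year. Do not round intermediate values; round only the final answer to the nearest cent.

Assessed value = $2,126,070 × 0.369 = $784,519.83
Disabled-veteran exemption = min($65,000, 50% × $784,519.83) = min($65,000, $392,259.915) = $65,000 (dollar cap binds)
Taxable value = $784,519.83 − $50,000 − $65,000 = $669,519.83
City of Willowmere: $669,519.83 × 0.0083 = $5,557.014589
Regional Park District: $669,519.83 × 0.00406 = $2,718.2505098
Cloverhill County: $669,519.83 × 0.01069 = $7,157.1669827
Total = $15,432.4320815

$15,432.43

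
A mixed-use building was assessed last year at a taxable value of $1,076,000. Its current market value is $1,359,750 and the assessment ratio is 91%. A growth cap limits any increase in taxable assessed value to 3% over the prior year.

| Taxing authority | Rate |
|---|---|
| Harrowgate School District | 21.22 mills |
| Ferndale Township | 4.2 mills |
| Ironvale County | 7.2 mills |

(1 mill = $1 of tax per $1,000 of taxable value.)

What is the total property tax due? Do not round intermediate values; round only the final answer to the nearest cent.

$36,152.09

Uncapped assessed value = $1,359,750 × 0.91 = $1,237,372.5
Cap limit = $1,076,000 × 1.03 = $1,108,280
Taxable assessed value = min($1,237,372.5, $1,108,280) = $1,108,280 (cap binds)
Harrowgate School District: $1,108,280 × 0.02122 = $23,517.7016
Ferndale Township: $1,108,280 × 0.0042 = $4,654.776
Ironvale County: $1,108,280 × 0.0072 = $7,979.616
Total = $36,152.0936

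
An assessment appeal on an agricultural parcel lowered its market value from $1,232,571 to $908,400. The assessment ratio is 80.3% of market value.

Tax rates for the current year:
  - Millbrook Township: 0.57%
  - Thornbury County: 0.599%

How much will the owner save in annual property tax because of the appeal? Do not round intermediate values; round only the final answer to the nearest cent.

$3,043.02

Old assessed value = $1,232,571 × 0.803 = $989,754.513
New assessed value = $908,400 × 0.803 = $729,445.2
Combined rate = 0.0057 + 0.00599 = 0.01169
Old tax = $989,754.513 × 0.01169 = $11,570.23025697
New tax = $729,445.2 × 0.01169 = $8,527.214388
Reduction = $11,570.23025697 − $8,527.214388 = $3,043.01586897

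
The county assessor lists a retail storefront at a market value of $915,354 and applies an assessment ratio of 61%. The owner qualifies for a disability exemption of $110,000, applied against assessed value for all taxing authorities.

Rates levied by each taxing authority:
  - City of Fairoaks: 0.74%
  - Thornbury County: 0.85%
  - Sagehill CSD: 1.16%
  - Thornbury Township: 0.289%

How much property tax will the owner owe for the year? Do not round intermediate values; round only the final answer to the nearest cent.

Assessed value = $915,354 × 0.61 = $558,365.94
Taxable value = $558,365.94 − $110,000 = $448,365.94
City of Fairoaks: $448,365.94 × 0.0074 = $3,317.907956
Thornbury County: $448,365.94 × 0.0085 = $3,811.11049
Sagehill CSD: $448,365.94 × 0.0116 = $5,201.044904
Thornbury Township: $448,365.94 × 0.00289 = $1,295.7775666
Total = $3,317.907956 + $3,811.11049 + $5,201.044904 + $1,295.7775666 = $13,625.8409166

$13,625.84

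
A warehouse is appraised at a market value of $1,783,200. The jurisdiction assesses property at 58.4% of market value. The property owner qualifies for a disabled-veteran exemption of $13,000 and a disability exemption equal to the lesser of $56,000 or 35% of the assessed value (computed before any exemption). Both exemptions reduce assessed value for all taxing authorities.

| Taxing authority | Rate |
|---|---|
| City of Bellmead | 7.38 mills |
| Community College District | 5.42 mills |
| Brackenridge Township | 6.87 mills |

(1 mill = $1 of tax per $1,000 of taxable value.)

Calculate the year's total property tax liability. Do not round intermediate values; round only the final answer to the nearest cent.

Assessed value = $1,783,200 × 0.584 = $1,041,388.8
Disability exemption = min($56,000, 35% × $1,041,388.8) = min($56,000, $364,486.08) = $56,000 (dollar cap binds)
Taxable value = $1,041,388.8 − $13,000 − $56,000 = $972,388.8
City of Bellmead: $972,388.8 × 0.00738 = $7,176.229344
Community College District: $972,388.8 × 0.00542 = $5,270.347296
Brackenridge Township: $972,388.8 × 0.00687 = $6,680.311056
Total = $19,126.887696

$19,126.89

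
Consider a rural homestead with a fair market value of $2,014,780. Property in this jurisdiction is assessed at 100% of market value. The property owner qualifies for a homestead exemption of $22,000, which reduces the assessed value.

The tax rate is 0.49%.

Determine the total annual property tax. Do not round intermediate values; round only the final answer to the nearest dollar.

Assessed value = $2,014,780 × 1 = $2,014,780
Taxable value = $2,014,780 − $22,000 = $1,992,780
Tax = $1,992,780 × 0.0049 = $9,764.622

$9,765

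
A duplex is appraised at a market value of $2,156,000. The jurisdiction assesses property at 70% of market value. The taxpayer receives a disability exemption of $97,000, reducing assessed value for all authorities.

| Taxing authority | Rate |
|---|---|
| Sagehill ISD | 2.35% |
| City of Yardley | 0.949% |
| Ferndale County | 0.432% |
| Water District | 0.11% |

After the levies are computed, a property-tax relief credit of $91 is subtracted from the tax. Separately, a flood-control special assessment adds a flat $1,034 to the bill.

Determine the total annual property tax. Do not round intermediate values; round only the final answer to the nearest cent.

Assessed value = $2,156,000 × 0.7 = $1,509,200
Taxable value = $1,509,200 − $97,000 = $1,412,200
Sagehill ISD: $1,412,200 × 0.0235 = $33,186.7
City of Yardley: $1,412,200 × 0.00949 = $13,401.778
Ferndale County: $1,412,200 × 0.00432 = $6,100.704
Water District: $1,412,200 × 0.0011 = $1,553.42
Levies subtotal = $54,242.602
After credit = $54,242.602 − $91 = $54,151.602
Total = $54,151.602 + $1,034 = $55,185.602

$55,185.60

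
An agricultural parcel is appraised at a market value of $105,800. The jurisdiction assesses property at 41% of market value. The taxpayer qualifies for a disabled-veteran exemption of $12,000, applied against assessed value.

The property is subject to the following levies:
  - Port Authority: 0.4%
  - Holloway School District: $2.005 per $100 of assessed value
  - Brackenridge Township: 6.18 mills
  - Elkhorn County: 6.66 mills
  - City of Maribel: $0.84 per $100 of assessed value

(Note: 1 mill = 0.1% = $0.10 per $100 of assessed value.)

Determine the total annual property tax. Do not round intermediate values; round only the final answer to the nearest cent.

$1,421.11

Assessed value = $105,800 × 0.41 = $43,378
Taxable value = $43,378 − $12,000 = $31,378
Port Authority: $31,378 × 0.004 = $125.512
Holloway School District: $31,378 × 0.02005 = $629.1289
Brackenridge Township: $31,378 × 0.00618 = $193.91604
Elkhorn County: $31,378 × 0.00666 = $208.97748
City of Maribel: $31,378 × 0.0084 = $263.5752
Total = $1,421.10962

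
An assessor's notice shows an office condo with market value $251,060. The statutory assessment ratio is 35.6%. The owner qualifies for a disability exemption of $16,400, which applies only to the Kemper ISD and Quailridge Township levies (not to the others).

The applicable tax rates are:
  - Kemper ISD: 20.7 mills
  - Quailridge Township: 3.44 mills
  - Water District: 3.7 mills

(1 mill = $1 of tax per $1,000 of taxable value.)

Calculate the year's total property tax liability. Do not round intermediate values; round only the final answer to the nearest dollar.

$2,092

Assessed value = $251,060 × 0.356 = $89,377.36
Kemper ISD: ($89,377.36 − $16,400) × 0.0207 = $72,977.36 × 0.0207 = $1,510.631352
Quailridge Township: ($89,377.36 − $16,400) × 0.00344 = $72,977.36 × 0.00344 = $251.0421184
Water District: $89,377.36 × 0.0037 = $330.696232
Total = $2,092.3697024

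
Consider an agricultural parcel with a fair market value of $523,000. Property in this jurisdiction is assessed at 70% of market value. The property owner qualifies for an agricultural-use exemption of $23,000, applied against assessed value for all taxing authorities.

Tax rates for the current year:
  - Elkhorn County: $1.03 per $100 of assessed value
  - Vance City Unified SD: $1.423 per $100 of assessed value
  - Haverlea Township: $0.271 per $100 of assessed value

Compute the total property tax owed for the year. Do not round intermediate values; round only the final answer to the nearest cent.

$9,346.04

Assessed value = $523,000 × 0.7 = $366,100
Taxable value = $366,100 − $23,000 = $343,100
Elkhorn County: $343,100 × 0.0103 = $3,533.93
Vance City Unified SD: $343,100 × 0.01423 = $4,882.313
Haverlea Township: $343,100 × 0.00271 = $929.801
Total = $3,533.93 + $4,882.313 + $929.801 = $9,346.044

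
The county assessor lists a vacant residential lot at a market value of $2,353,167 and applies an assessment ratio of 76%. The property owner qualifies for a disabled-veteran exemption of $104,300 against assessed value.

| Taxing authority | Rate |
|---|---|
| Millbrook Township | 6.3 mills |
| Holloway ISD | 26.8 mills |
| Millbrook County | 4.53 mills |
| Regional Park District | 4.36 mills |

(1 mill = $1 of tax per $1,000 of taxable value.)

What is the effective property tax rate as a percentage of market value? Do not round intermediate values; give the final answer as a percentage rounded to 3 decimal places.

3.005%

Assessed value = $2,353,167 × 0.76 = $1,788,406.92
Taxable value = $1,788,406.92 − $104,300 = $1,684,106.92
Millbrook Township: $1,684,106.92 × 0.0063 = $10,609.873596
Holloway ISD: $1,684,106.92 × 0.0268 = $45,134.065456
Millbrook County: $1,684,106.92 × 0.00453 = $7,629.0043476
Regional Park District: $1,684,106.92 × 0.00436 = $7,342.7061712
Total tax = $70,715.6495708
Effective rate = $70,715.6495708 ÷ $2,353,167 = 3.005% of market value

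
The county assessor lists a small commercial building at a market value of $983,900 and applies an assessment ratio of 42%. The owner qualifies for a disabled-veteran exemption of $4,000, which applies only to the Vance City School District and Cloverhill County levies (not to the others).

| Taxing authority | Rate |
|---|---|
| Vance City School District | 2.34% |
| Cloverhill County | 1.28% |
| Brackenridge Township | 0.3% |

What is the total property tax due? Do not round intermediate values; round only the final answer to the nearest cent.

$16,054.13

Assessed value = $983,900 × 0.42 = $413,238
Vance City School District: ($413,238 − $4,000) × 0.0234 = $409,238 × 0.0234 = $9,576.1692
Cloverhill County: ($413,238 − $4,000) × 0.0128 = $409,238 × 0.0128 = $5,238.2464
Brackenridge Township: $413,238 × 0.003 = $1,239.714
Total = $16,054.1296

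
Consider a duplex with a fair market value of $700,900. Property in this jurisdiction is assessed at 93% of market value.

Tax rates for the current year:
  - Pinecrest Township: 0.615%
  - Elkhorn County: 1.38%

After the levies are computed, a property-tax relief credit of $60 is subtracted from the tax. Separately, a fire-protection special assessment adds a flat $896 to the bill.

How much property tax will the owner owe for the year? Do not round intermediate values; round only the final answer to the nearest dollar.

Assessed value = $700,900 × 0.93 = $651,837
Pinecrest Township: $651,837 × 0.00615 = $4,008.79755
Elkhorn County: $651,837 × 0.0138 = $8,995.3506
Levies subtotal = $13,004.14815
After credit = $13,004.14815 − $60 = $12,944.14815
Total = $12,944.14815 + $896 = $13,840.14815

$13,840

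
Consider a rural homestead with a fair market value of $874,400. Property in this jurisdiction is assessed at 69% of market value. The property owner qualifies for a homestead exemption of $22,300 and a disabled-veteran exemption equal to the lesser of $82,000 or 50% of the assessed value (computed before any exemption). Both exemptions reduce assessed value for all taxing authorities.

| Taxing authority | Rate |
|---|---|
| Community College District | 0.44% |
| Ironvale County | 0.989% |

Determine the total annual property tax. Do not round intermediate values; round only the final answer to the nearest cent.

$7,131.22

Assessed value = $874,400 × 0.69 = $603,336
Disabled-veteran exemption = min($82,000, 50% × $603,336) = min($82,000, $301,668) = $82,000 (dollar cap binds)
Taxable value = $603,336 − $22,300 − $82,000 = $499,036
Community College District: $499,036 × 0.0044 = $2,195.7584
Ironvale County: $499,036 × 0.00989 = $4,935.46604
Total = $7,131.22444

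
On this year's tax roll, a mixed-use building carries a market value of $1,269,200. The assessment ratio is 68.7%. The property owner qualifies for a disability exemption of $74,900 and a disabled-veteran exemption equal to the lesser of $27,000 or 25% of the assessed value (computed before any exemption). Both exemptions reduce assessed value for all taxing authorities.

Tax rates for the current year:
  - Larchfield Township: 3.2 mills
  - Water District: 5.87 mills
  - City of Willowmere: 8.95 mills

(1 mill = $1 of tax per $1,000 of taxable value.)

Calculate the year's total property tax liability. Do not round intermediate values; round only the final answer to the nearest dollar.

Assessed value = $1,269,200 × 0.687 = $871,940.4
Disabled-veteran exemption = min($27,000, 25% × $871,940.4) = min($27,000, $217,985.1) = $27,000 (dollar cap binds)
Taxable value = $871,940.4 − $74,900 − $27,000 = $770,040.4
Larchfield Township: $770,040.4 × 0.0032 = $2,464.12928
Water District: $770,040.4 × 0.00587 = $4,520.137148
City of Willowmere: $770,040.4 × 0.00895 = $6,891.86158
Total = $13,876.128008

$13,876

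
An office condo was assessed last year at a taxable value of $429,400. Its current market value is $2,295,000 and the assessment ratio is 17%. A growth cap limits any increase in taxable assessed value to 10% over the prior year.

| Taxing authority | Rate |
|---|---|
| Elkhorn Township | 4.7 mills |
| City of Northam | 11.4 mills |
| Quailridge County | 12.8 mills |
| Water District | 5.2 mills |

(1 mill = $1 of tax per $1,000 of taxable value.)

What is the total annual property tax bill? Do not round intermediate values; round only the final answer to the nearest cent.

Uncapped assessed value = $2,295,000 × 0.17 = $390,150
Cap limit = $429,400 × 1.1 = $472,340
Taxable assessed value = min($390,150, $472,340) = $390,150 (cap does not bind)
Elkhorn Township: $390,150 × 0.0047 = $1,833.705
City of Northam: $390,150 × 0.0114 = $4,447.71
Quailridge County: $390,150 × 0.0128 = $4,993.92
Water District: $390,150 × 0.0052 = $2,028.78
Total = $13,304.115

$13,304.12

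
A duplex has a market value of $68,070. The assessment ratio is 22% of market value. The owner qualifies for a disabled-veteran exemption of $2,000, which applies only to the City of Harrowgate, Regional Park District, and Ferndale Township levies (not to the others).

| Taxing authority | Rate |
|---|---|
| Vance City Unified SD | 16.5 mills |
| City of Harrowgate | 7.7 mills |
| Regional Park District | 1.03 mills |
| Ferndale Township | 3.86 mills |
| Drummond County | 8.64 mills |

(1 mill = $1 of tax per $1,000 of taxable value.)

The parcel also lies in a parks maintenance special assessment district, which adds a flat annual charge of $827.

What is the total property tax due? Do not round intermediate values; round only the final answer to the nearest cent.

Assessed value = $68,070 × 0.22 = $14,975.4
Vance City Unified SD: $14,975.4 × 0.0165 = $247.0941
City of Harrowgate: ($14,975.4 − $2,000) × 0.0077 = $12,975.4 × 0.0077 = $99.91058
Regional Park District: ($14,975.4 − $2,000) × 0.00103 = $12,975.4 × 0.00103 = $13.364662
Ferndale Township: ($14,975.4 − $2,000) × 0.00386 = $12,975.4 × 0.00386 = $50.085044
Drummond County: $14,975.4 × 0.00864 = $129.387456
Levies subtotal = $539.841842
Total = $539.841842 + $827 = $1,366.841842

$1,366.84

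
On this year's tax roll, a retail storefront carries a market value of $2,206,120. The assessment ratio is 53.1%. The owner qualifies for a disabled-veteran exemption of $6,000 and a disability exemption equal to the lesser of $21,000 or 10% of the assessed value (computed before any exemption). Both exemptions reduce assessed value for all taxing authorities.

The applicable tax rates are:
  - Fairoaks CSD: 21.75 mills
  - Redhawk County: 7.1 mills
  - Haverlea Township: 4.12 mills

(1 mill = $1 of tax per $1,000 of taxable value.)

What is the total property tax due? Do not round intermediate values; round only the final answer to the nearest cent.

$37,732.51

Assessed value = $2,206,120 × 0.531 = $1,171,449.72
Disability exemption = min($21,000, 10% × $1,171,449.72) = min($21,000, $117,144.972) = $21,000 (dollar cap binds)
Taxable value = $1,171,449.72 − $6,000 − $21,000 = $1,144,449.72
Fairoaks CSD: $1,144,449.72 × 0.02175 = $24,891.78141
Redhawk County: $1,144,449.72 × 0.0071 = $8,125.593012
Haverlea Township: $1,144,449.72 × 0.00412 = $4,715.1328464
Total = $37,732.5072684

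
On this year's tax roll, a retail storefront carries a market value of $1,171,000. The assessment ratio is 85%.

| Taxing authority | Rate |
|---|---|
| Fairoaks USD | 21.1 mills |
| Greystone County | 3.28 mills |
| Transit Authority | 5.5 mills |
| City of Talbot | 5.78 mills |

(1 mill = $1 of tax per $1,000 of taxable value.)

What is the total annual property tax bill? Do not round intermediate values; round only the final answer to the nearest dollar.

$35,494

Assessed value = $1,171,000 × 0.85 = $995,350
Fairoaks USD: $995,350 × 0.0211 = $21,001.885
Greystone County: $995,350 × 0.00328 = $3,264.748
Transit Authority: $995,350 × 0.0055 = $5,474.425
City of Talbot: $995,350 × 0.00578 = $5,753.123
Total = $21,001.885 + $3,264.748 + $5,474.425 + $5,753.123 = $35,494.181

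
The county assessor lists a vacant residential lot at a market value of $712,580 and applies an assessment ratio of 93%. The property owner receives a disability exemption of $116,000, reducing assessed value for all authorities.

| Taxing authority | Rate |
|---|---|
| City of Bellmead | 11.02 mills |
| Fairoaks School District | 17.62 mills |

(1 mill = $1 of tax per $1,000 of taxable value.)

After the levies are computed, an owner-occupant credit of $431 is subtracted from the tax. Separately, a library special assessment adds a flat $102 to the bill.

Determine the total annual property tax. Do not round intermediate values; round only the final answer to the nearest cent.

Assessed value = $712,580 × 0.93 = $662,699.4
Taxable value = $662,699.4 − $116,000 = $546,699.4
City of Bellmead: $546,699.4 × 0.01102 = $6,024.627388
Fairoaks School District: $546,699.4 × 0.01762 = $9,632.843428
Levies subtotal = $15,657.470816
After credit = $15,657.470816 − $431 = $15,226.470816
Total = $15,226.470816 + $102 = $15,328.470816

$15,328.47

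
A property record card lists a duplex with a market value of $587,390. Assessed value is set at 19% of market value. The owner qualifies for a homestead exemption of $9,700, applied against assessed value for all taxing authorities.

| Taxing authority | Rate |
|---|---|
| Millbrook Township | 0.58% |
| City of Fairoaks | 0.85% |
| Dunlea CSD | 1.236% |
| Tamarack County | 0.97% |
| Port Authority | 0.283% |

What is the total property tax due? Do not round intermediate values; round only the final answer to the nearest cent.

Assessed value = $587,390 × 0.19 = $111,604.1
Taxable value = $111,604.1 − $9,700 = $101,904.1
Millbrook Township: $101,904.1 × 0.0058 = $591.04378
City of Fairoaks: $101,904.1 × 0.0085 = $866.18485
Dunlea CSD: $101,904.1 × 0.01236 = $1,259.534676
Tamarack County: $101,904.1 × 0.0097 = $988.46977
Port Authority: $101,904.1 × 0.00283 = $288.388603
Total = $591.04378 + $866.18485 + $1,259.534676 + $988.46977 + $288.388603 = $3,993.621679

$3,993.62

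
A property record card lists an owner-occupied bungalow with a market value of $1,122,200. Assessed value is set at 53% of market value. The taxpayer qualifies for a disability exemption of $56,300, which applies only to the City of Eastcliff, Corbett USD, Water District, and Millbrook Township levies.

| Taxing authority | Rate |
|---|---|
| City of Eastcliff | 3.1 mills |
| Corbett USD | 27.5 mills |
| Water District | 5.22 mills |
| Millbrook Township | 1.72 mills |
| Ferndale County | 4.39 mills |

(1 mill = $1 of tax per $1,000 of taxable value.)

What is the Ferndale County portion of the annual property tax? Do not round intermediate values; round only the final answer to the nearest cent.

$2,611.02

Assessed value = $1,122,200 × 0.53 = $594,766
Ferndale County taxable value = $594,766 (exemption does not apply)
Ferndale County levy = $594,766 × 0.00439 = $2,611.02274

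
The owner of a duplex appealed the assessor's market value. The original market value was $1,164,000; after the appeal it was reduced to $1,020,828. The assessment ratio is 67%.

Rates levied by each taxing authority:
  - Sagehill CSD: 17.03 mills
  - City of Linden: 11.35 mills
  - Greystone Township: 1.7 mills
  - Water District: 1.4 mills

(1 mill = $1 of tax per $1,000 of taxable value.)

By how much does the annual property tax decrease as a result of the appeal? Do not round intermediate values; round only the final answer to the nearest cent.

$3,019.73

Old assessed value = $1,164,000 × 0.67 = $779,880
New assessed value = $1,020,828 × 0.67 = $683,954.76
Combined rate = 0.01703 + 0.01135 + 0.0017 + 0.0014 = 0.03148
Old tax = $779,880 × 0.03148 = $24,550.6224
New tax = $683,954.76 × 0.03148 = $21,530.8958448
Reduction = $24,550.6224 − $21,530.8958448 = $3,019.7265552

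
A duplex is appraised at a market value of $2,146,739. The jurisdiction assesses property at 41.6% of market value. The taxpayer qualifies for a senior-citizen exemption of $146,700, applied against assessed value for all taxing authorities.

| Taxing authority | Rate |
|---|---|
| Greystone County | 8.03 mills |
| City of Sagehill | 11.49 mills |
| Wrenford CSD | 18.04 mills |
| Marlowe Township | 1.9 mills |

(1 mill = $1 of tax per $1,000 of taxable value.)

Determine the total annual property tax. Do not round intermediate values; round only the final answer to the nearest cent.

Assessed value = $2,146,739 × 0.416 = $893,043.424
Taxable value = $893,043.424 − $146,700 = $746,343.424
Greystone County: $746,343.424 × 0.00803 = $5,993.13769472
City of Sagehill: $746,343.424 × 0.01149 = $8,575.48594176
Wrenford CSD: $746,343.424 × 0.01804 = $13,464.03536896
Marlowe Township: $746,343.424 × 0.0019 = $1,418.0525056
Total = $5,993.13769472 + $8,575.48594176 + $13,464.03536896 + $1,418.0525056 = $29,450.71151104

$29,450.71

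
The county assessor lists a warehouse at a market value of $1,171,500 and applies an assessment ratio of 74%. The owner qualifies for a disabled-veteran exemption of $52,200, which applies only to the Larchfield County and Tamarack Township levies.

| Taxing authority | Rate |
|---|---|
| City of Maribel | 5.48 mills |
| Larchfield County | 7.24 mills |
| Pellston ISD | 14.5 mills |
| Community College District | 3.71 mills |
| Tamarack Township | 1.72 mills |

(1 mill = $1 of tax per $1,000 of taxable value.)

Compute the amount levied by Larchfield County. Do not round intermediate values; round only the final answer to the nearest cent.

Assessed value = $1,171,500 × 0.74 = $866,910
Larchfield County taxable value = $866,910 − $52,200 = $814,710
Larchfield County levy = $814,710 × 0.00724 = $5,898.5004

$5,898.50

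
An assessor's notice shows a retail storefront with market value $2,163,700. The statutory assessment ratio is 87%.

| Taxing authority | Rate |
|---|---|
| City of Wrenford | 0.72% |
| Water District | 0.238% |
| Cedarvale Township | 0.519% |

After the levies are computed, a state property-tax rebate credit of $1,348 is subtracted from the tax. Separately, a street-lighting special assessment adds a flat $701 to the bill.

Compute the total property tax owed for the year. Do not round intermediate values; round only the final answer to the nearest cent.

Assessed value = $2,163,700 × 0.87 = $1,882,419
City of Wrenford: $1,882,419 × 0.0072 = $13,553.4168
Water District: $1,882,419 × 0.00238 = $4,480.15722
Cedarvale Township: $1,882,419 × 0.00519 = $9,769.75461
Levies subtotal = $27,803.32863
After credit = $27,803.32863 − $1,348 = $26,455.32863
Total = $26,455.32863 + $701 = $27,156.32863

$27,156.33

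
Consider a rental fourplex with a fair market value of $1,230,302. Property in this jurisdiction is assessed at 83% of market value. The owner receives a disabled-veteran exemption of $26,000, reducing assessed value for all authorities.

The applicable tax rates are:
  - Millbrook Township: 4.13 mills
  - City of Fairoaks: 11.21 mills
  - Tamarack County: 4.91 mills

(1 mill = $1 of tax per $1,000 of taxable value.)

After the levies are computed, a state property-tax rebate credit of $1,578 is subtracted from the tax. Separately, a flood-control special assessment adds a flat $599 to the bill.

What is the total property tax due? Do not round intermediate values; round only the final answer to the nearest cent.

$19,172.80

Assessed value = $1,230,302 × 0.83 = $1,021,150.66
Taxable value = $1,021,150.66 − $26,000 = $995,150.66
Millbrook Township: $995,150.66 × 0.00413 = $4,109.9722258
City of Fairoaks: $995,150.66 × 0.01121 = $11,155.6388986
Tamarack County: $995,150.66 × 0.00491 = $4,886.1897406
Levies subtotal = $20,151.800865
After credit = $20,151.800865 − $1,578 = $18,573.800865
Total = $18,573.800865 + $599 = $19,172.800865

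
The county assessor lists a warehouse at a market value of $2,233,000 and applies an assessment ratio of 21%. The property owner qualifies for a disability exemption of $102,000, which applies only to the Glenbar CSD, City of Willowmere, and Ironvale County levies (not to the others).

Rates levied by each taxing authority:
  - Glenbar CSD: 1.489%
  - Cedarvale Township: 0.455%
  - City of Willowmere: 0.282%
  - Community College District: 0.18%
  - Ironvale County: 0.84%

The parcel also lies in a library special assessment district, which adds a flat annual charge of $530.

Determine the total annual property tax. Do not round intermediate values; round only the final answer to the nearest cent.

$13,088.25

Assessed value = $2,233,000 × 0.21 = $468,930
Glenbar CSD: ($468,930 − $102,000) × 0.01489 = $366,930 × 0.01489 = $5,463.5877
Cedarvale Township: $468,930 × 0.00455 = $2,133.6315
City of Willowmere: ($468,930 − $102,000) × 0.00282 = $366,930 × 0.00282 = $1,034.7426
Community College District: $468,930 × 0.0018 = $844.074
Ironvale County: ($468,930 − $102,000) × 0.0084 = $366,930 × 0.0084 = $3,082.212
Levies subtotal = $12,558.2478
Total = $12,558.2478 + $530 = $13,088.2478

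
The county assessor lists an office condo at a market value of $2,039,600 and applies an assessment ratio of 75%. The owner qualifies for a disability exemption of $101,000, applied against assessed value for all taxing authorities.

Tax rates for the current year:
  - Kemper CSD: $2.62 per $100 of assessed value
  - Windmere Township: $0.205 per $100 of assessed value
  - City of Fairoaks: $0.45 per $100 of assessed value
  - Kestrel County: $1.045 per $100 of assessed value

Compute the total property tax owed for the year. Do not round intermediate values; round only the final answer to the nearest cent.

$61,719.84

Assessed value = $2,039,600 × 0.75 = $1,529,700
Taxable value = $1,529,700 − $101,000 = $1,428,700
Kemper CSD: $1,428,700 × 0.0262 = $37,431.94
Windmere Township: $1,428,700 × 0.00205 = $2,928.835
City of Fairoaks: $1,428,700 × 0.0045 = $6,429.15
Kestrel County: $1,428,700 × 0.01045 = $14,929.915
Total = $37,431.94 + $2,928.835 + $6,429.15 + $14,929.915 = $61,719.84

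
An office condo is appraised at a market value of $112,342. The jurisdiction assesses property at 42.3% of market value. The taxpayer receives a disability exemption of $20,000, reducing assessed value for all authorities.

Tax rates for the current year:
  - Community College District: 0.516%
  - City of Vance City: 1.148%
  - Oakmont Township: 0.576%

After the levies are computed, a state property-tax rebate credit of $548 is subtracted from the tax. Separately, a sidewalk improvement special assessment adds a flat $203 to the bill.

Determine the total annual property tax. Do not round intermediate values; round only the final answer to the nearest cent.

Assessed value = $112,342 × 0.423 = $47,520.666
Taxable value = $47,520.666 − $20,000 = $27,520.666
Community College District: $27,520.666 × 0.00516 = $142.00663656
City of Vance City: $27,520.666 × 0.01148 = $315.93724568
Oakmont Township: $27,520.666 × 0.00576 = $158.51903616
Levies subtotal = $616.4629184
After credit = $616.4629184 − $548 = $68.4629184
Total = $68.4629184 + $203 = $271.4629184

$271.46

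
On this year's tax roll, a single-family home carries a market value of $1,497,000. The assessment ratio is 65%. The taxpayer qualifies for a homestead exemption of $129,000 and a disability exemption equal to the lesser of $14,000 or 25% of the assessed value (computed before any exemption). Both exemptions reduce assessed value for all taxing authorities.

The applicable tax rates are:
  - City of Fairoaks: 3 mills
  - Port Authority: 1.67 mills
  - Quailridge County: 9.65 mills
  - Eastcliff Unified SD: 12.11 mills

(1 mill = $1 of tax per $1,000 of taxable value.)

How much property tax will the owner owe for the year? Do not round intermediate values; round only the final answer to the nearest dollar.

$21,938

Assessed value = $1,497,000 × 0.65 = $973,050
Disability exemption = min($14,000, 25% × $973,050) = min($14,000, $243,262.5) = $14,000 (dollar cap binds)
Taxable value = $973,050 − $129,000 − $14,000 = $830,050
City of Fairoaks: $830,050 × 0.003 = $2,490.15
Port Authority: $830,050 × 0.00167 = $1,386.1835
Quailridge County: $830,050 × 0.00965 = $8,009.9825
Eastcliff Unified SD: $830,050 × 0.01211 = $10,051.9055
Total = $21,938.2215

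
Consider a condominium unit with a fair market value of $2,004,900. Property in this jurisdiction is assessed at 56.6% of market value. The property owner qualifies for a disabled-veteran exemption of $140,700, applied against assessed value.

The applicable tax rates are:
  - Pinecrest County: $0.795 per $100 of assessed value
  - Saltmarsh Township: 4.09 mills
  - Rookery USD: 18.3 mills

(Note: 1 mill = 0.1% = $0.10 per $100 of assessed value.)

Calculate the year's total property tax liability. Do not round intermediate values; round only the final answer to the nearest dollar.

Assessed value = $2,004,900 × 0.566 = $1,134,773.4
Taxable value = $1,134,773.4 − $140,700 = $994,073.4
Pinecrest County: $994,073.4 × 0.00795 = $7,902.88353
Saltmarsh Township: $994,073.4 × 0.00409 = $4,065.760206
Rookery USD: $994,073.4 × 0.0183 = $18,191.54322
Total = $30,160.186956

$30,160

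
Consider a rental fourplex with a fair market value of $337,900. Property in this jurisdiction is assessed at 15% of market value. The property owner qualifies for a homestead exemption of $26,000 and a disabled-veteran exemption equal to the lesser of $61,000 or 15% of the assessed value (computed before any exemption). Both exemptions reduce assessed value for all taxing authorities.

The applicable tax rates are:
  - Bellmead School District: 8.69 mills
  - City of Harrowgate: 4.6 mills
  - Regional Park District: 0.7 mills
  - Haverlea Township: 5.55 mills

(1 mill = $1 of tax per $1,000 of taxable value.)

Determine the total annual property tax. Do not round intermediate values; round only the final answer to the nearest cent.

Assessed value = $337,900 × 0.15 = $50,685
Disabled-veteran exemption = min($61,000, 15% × $50,685) = min($61,000, $7,602.75) = $7,602.75 (percentage binds)
Taxable value = $50,685 − $26,000 − $7,602.75 = $17,082.25
Bellmead School District: $17,082.25 × 0.00869 = $148.4447525
City of Harrowgate: $17,082.25 × 0.0046 = $78.57835
Regional Park District: $17,082.25 × 0.0007 = $11.957575
Haverlea Township: $17,082.25 × 0.00555 = $94.8064875
Total = $333.787165

$333.79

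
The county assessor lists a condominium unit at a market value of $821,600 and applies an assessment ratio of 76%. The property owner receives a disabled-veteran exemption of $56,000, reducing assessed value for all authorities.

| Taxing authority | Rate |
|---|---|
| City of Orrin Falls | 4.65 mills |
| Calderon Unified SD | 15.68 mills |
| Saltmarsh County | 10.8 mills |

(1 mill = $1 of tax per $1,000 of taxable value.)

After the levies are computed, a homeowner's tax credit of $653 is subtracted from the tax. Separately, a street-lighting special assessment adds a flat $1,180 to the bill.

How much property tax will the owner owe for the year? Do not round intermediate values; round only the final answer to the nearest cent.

$18,221.79

Assessed value = $821,600 × 0.76 = $624,416
Taxable value = $624,416 − $56,000 = $568,416
City of Orrin Falls: $568,416 × 0.00465 = $2,643.1344
Calderon Unified SD: $568,416 × 0.01568 = $8,912.76288
Saltmarsh County: $568,416 × 0.0108 = $6,138.8928
Levies subtotal = $17,694.79008
After credit = $17,694.79008 − $653 = $17,041.79008
Total = $17,041.79008 + $1,180 = $18,221.79008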